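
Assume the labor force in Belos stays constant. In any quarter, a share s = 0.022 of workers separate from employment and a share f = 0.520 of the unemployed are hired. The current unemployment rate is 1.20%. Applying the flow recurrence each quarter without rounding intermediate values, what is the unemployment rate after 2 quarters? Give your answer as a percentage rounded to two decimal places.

Unemployment rate after two quarters ≈ 3.46%.

With a fixed labor force, u_{t+1} = u_t + s·(1−u_t) − f·u_t = u_t·(1−s−f) + s.
Here 1−s−f = 0.458 and s = 0.022.
u_1 = 0.012000 × 0.458 + 0.022 = 0.027496.
u_2 = 0.027496 × 0.458 + 0.022 = 0.034593.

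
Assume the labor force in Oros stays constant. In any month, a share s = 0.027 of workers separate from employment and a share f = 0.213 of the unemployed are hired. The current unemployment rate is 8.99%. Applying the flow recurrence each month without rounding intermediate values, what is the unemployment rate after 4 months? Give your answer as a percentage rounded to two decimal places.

Unemployment rate after four months ≈ 10.50%.

With a fixed labor force, u_{t+1} = u_t + s·(1−u_t) − f·u_t = u_t·(1−s−f) + s.
Here 1−s−f = 0.760 and s = 0.027.
u_1 = 0.089900 × 0.760 + 0.027 = 0.095324.
u_2 = 0.095324 × 0.760 + 0.027 = 0.099446.
u_3 = 0.099446 × 0.760 + 0.027 = 0.102579.
u_4 = 0.102579 × 0.760 + 0.027 = 0.104960.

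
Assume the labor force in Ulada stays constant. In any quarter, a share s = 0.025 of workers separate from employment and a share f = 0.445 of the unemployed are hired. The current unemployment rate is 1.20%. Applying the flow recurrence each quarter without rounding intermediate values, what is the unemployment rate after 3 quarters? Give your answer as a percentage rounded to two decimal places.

Unemployment rate after three quarters ≈ 4.71%.

With a fixed labor force, u_{t+1} = u_t + s·(1−u_t) − f·u_t = u_t·(1−s−f) + s.
Here 1−s−f = 0.530 and s = 0.025.
u_1 = 0.012000 × 0.530 + 0.025 = 0.031360.
u_2 = 0.031360 × 0.530 + 0.025 = 0.041621.
u_3 = 0.041621 × 0.530 + 0.025 = 0.047059.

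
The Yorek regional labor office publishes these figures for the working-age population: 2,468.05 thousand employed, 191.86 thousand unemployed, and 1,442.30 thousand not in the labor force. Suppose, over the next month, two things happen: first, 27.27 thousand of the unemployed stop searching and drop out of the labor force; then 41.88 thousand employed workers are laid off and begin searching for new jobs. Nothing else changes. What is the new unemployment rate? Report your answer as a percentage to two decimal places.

Initially, labor force = 2,468.05 + 191.86 = 2,659.91 thousand, so u = 191.86/2,659.91 = 7.21%.
After the first change, unemployed and labor force both fall by 27.27 → E = 2,468.05, U = 164.59, labor force = 2,632.64 thousand.
After the second change, employed falls and unemployed rises by 41.88; labor force unchanged → E = 2,426.17, U = 206.47, labor force = 2,632.64 thousand.
New unemployment rate = 206.47 / 2,632.64 = 7.84%.

New unemployment rate ≈ 7.84%.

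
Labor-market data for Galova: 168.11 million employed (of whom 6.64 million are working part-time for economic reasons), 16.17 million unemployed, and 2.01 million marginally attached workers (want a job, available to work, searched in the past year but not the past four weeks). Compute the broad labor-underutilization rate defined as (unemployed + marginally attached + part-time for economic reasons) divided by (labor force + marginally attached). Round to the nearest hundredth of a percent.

Labor force = 168.11 + 16.17 = 184.28 million.
Numerator = 16.17 + 2.01 + 6.64 = 24.82 million.
Denominator = 184.28 + 2.01 = 186.29 million.
Broad rate = 24.82 / 186.29 = 13.32%.

Broad underutilization rate ≈ 13.32%.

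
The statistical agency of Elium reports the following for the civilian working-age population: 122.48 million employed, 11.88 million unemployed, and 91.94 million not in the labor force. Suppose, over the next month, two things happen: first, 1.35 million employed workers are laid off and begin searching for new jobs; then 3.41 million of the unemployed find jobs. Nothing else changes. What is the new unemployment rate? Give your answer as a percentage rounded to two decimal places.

Initially, labor force = 122.48 + 11.88 = 134.36 million, so u = 11.88/134.36 = 8.84%.
After the first change, employed falls and unemployed rises by 1.35; labor force unchanged → E = 121.13, U = 13.23, labor force = 134.36 million.
After the second change, unemployed falls and employed rises by 3.41; labor force unchanged → E = 124.54, U = 9.82, labor force = 134.36 million.
New unemployment rate = 9.82 / 134.36 = 7.31%.

New unemployment rate ≈ 7.31%.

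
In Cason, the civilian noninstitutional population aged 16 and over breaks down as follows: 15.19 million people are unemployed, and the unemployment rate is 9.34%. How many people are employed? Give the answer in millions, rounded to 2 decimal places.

Labor force = U / u = 15.19 / 0.0934 ≈ 162.63 million.
Employed = labor force − unemployed = 162.63 − 15.19 = 147.44 million.

About 147.44 million are employed.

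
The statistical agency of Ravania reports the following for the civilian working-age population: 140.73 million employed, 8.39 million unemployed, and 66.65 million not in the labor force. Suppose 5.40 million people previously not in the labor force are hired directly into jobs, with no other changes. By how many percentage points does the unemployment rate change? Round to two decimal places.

Initially, labor force = 140.73 + 8.39 = 149.12 million, so u = 8.39/149.12 = 5.63%.
After the change, employed and labor force both rise by 5.40; unemployed unchanged → E = 146.13, U = 8.39, labor force = 154.52 million.
New unemployment rate = 8.39 / 154.52 = 5.43%.
Change = 5.43% − 5.63% = −0.20 percentage points.

The unemployment rate changes by −0.20 percentage points.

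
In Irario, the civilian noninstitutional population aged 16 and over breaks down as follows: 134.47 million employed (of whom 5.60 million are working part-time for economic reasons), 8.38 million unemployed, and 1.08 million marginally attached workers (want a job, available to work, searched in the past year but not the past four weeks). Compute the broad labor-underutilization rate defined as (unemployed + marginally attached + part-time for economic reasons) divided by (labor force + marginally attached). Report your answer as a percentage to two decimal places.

Broad underutilization rate ≈ 10.46%.

Labor force = 134.47 + 8.38 = 142.85 million.
Numerator = 8.38 + 1.08 + 5.60 = 15.06 million.
Denominator = 142.85 + 1.08 = 143.93 million.
Broad rate = 15.06 / 143.93 = 10.46%.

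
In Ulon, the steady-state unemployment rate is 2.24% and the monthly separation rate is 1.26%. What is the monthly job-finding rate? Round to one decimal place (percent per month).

From u* = s/(s+f): f = s·(1−u)/u.
f = 1.26 × (1 − 0.0224) / 0.0224 = 1.2318 / 0.0224 ≈ 55.0% per month.

Job-finding rate ≈ 55.0% per month.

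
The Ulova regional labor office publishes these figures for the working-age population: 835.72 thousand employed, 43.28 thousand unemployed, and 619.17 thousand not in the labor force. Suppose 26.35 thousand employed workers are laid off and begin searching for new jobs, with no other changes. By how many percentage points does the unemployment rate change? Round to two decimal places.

The unemployment rate changes by +3.00 percentage points.

Initially, labor force = 835.72 + 43.28 = 879.00 thousand, so u = 43.28/879.00 = 4.92%.
After the change, employed falls and unemployed rises by 26.35; labor force unchanged → E = 809.37, U = 69.63, labor force = 879.00 thousand.
New unemployment rate = 69.63 / 879.00 = 7.92%.
Change = 7.92% − 4.92% = +3.00 percentage points.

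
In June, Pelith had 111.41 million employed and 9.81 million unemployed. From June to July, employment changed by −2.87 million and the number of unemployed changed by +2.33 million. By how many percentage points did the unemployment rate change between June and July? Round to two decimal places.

June: labor force = 111.41 + 9.81 = 121.22; u = 9.81/121.22 = 8.09%.
July: labor force = 108.54 + 12.14 = 120.68; u = 12.14/120.68 = 10.06%.
Change = 10.06% − 8.09% = +1.97 pp.

The unemployment rate changed by +1.97 percentage points.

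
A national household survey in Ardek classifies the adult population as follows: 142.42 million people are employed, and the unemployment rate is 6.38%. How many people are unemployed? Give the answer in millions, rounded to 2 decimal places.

Let U be the number unemployed. The labor force is E + U, and U/(E+U) = 0.0638.
So U = 0.0638 × 142.42 / (1 − 0.0638) = 9.0864 / 0.9362 ≈ 9.71 million.

About 9.71 million are unemployed.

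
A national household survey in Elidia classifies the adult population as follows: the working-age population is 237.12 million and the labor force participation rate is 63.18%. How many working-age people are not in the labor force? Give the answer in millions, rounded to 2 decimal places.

About 87.31 million are not in the labor force.

Share not in the labor force = 1 − 0.6318 = 0.3682.
Not in labor force = 0.3682 × 237.12 ≈ 87.31 million.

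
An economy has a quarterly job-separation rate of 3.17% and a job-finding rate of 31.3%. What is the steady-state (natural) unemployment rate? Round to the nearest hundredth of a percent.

Steady-state unemployment rate ≈ 9.20%.

At steady state the flows balance: s·E = f·U, so U/(E+U) = s/(s+f).
u* = 3.17 / (3.17 + 31.3) = 3.17 / 34.47 = 9.20%.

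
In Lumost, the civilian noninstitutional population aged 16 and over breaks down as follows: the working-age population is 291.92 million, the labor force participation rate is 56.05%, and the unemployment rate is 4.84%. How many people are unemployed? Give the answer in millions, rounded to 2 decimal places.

Labor force = 0.5605 × 291.92 = 163.62 million.
Unemployed = 0.0484 × 163.62 ≈ 7.92 million.

About 7.92 million are unemployed.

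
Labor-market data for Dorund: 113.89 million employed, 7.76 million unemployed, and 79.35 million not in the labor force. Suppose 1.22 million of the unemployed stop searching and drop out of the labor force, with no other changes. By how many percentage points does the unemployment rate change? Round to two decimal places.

Initially, labor force = 113.89 + 7.76 = 121.65 million, so u = 7.76/121.65 = 6.38%.
After the change, unemployed and labor force both fall by 1.22 → E = 113.89, U = 6.54, labor force = 120.43 million.
New unemployment rate = 6.54 / 120.43 = 5.43%.
Change = 5.43% − 6.38% = −0.95 percentage points.

The unemployment rate changes by −0.95 percentage points.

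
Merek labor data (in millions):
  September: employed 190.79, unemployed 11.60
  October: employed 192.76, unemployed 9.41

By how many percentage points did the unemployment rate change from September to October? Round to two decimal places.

September: labor force = 190.79 + 11.60 = 202.39; u = 11.60/202.39 = 5.73%.
October: labor force = 192.76 + 9.41 = 202.17; u = 9.41/202.17 = 4.65%.
Change = 4.65% − 5.73% = −1.08 pp.

The unemployment rate changed by −1.08 percentage points.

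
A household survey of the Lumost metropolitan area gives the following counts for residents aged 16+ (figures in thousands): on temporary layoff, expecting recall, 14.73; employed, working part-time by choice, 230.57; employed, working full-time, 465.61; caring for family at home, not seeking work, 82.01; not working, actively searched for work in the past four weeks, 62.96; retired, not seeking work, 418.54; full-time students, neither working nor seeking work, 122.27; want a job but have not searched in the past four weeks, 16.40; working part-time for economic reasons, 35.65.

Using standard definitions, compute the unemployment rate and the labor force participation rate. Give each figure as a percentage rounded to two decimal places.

Employed = 230.57 + 465.61 + 35.65 = 731.83 thousand (anyone who worked, including part-time for economic reasons, counts as employed).
Unemployed = 14.73 + 62.96 = 77.69 thousand (jobless and actively searching, or on temporary layoff).
Labor force = 731.83 + 77.69 = 809.52 thousand.
Not in labor force = 82.01 + 418.54 + 122.27 + 16.40 = 639.22 thousand (those not working and not actively searching are outside the labor force — including those who want a job but have given up searching).
Civilian working-age population = 809.52 + 639.22 = 1,448.74 thousand.
Unemployment rate = 77.69 / 809.52 = 9.60%.
Labor force participation rate = 809.52 / 1,448.74 = 55.88%.

Unemployment rate ≈ 9.60%; labor force participation rate ≈ 55.88%.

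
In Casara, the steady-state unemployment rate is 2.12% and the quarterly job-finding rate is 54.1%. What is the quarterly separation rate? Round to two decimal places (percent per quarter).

Separation rate ≈ 1.17% per quarter.

From u* = s/(s+f): s = u·f/(1−u).
s = 0.0212 × 54.1 / (1 − 0.0212) = 1.1469 / 0.9788 ≈ 1.17% per quarter.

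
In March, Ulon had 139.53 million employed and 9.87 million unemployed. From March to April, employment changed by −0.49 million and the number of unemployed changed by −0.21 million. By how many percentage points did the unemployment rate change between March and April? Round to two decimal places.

March: labor force = 139.53 + 9.87 = 149.40; u = 9.87/149.40 = 6.61%.
April: labor force = 139.04 + 9.66 = 148.70; u = 9.66/148.70 = 6.50%.
Change = 6.50% − 6.61% = −0.11 pp.

The unemployment rate changed by −0.11 percentage points.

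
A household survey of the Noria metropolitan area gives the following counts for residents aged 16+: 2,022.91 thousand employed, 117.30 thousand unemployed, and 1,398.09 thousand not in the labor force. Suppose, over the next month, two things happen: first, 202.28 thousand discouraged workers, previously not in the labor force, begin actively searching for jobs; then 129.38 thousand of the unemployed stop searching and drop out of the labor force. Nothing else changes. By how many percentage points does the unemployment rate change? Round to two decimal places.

Initially, labor force = 2,022.91 + 117.30 = 2,140.21 thousand, so u = 117.30/2,140.21 = 5.48%.
After the first change, unemployed and labor force both rise by 202.28 → E = 2,022.91, U = 319.58, labor force = 2,342.49 thousand.
After the second change, unemployed and labor force both fall by 129.38 → E = 2,022.91, U = 190.20, labor force = 2,213.11 thousand.
New unemployment rate = 190.20 / 2,213.11 = 8.59%.
Change = 8.59% − 5.48% = +3.11 percentage points.

The unemployment rate changes by +3.11 percentage points.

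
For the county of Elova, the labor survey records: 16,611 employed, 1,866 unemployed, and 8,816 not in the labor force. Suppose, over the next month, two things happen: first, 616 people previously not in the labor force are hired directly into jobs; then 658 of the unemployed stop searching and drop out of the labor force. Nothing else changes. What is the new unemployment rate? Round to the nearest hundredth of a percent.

Initially, labor force = 16,611 + 1,866 = 18,477, so u = 1,866/18,477 = 10.10%.
After the first change, employed and labor force both rise by 616; unemployed unchanged → E = 17,227, U = 1,866, labor force = 19,093.
After the second change, unemployed and labor force both fall by 658 → E = 17,227, U = 1,208, labor force = 18,435.
New unemployment rate = 1,208 / 18,435 = 6.55%.

New unemployment rate ≈ 6.55%.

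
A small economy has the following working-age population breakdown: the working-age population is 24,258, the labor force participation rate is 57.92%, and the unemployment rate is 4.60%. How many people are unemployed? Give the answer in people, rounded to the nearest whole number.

Labor force = 0.5792 × 24,258 = 14,050.
Unemployed = 0.0460 × 14,050 ≈ 646.

About 646 are unemployed.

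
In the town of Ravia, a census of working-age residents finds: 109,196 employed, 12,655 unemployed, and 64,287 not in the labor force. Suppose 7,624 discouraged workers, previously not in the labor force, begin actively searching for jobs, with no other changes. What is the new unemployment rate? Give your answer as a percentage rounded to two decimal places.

New unemployment rate ≈ 15.66%.

Initially, labor force = 109,196 + 12,655 = 121,851, so u = 12,655/121,851 = 10.39%.
After the change, unemployed and labor force both rise by 7,624 → E = 109,196, U = 20,279, labor force = 129,475.
New unemployment rate = 20,279 / 129,475 = 15.66%.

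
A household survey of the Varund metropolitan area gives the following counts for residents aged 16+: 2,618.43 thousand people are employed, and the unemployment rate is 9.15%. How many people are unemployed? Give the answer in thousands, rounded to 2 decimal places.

Let U be the number unemployed. The labor force is E + U, and U/(E+U) = 0.0915.
So U = 0.0915 × 2,618.43 / (1 − 0.0915) = 239.5863 / 0.9085 ≈ 263.72 thousand.

About 263.72 thousand are unemployed.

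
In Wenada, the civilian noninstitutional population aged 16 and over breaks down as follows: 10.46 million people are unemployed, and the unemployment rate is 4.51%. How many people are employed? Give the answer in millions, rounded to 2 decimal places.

About 221.47 million are employed.

Labor force = U / u = 10.46 / 0.0451 ≈ 231.93 million.
Employed = labor force − unemployed = 231.93 − 10.46 = 221.47 million.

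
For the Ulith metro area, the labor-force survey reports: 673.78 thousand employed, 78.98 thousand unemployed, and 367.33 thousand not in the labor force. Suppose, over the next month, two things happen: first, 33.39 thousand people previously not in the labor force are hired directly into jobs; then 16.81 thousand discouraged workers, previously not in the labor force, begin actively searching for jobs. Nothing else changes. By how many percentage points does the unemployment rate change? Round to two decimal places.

The unemployment rate changes by +1.44 percentage points.

Initially, labor force = 673.78 + 78.98 = 752.76 thousand, so u = 78.98/752.76 = 10.49%.
After the first change, employed and labor force both rise by 33.39; unemployed unchanged → E = 707.17, U = 78.98, labor force = 786.15 thousand.
After the second change, unemployed and labor force both rise by 16.81 → E = 707.17, U = 95.79, labor force = 802.96 thousand.
New unemployment rate = 95.79 / 802.96 = 11.93%.
Change = 11.93% − 10.49% = +1.44 percentage points.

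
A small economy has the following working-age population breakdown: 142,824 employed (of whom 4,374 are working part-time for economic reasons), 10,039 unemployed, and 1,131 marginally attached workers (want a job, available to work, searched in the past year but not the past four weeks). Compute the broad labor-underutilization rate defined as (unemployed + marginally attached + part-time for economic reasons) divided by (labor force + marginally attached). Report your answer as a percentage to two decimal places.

Broad underutilization rate ≈ 10.09%.

Labor force = 142,824 + 10,039 = 152,863.
Numerator = 10,039 + 1,131 + 4,374 = 15,544.
Denominator = 152,863 + 1,131 = 153,994.
Broad rate = 15,544 / 153,994 = 10.09%.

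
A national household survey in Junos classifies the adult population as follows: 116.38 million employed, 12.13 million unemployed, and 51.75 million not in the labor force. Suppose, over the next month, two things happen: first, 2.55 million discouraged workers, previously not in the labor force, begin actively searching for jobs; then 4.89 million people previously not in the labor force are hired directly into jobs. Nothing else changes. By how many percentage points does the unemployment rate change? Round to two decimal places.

Initially, labor force = 116.38 + 12.13 = 128.51 million, so u = 12.13/128.51 = 9.44%.
After the first change, unemployed and labor force both rise by 2.55 → E = 116.38, U = 14.68, labor force = 131.06 million.
After the second change, employed and labor force both rise by 4.89; unemployed unchanged → E = 121.27, U = 14.68, labor force = 135.95 million.
New unemployment rate = 14.68 / 135.95 = 10.80%.
Change = 10.80% − 9.44% = +1.36 percentage points.

The unemployment rate changes by +1.36 percentage points.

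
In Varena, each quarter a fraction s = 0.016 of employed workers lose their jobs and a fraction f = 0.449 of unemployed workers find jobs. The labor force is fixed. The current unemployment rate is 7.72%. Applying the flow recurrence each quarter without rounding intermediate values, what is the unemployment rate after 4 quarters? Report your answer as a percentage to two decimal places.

Unemployment rate after four quarters ≈ 3.79%.

With a fixed labor force, u_{t+1} = u_t + s·(1−u_t) − f·u_t = u_t·(1−s−f) + s.
Here 1−s−f = 0.535 and s = 0.016.
u_1 = 0.077200 × 0.535 + 0.016 = 0.057302.
u_2 = 0.057302 × 0.535 + 0.016 = 0.046657.
u_3 = 0.046657 × 0.535 + 0.016 = 0.040961.
u_4 = 0.040961 × 0.535 + 0.016 = 0.037914.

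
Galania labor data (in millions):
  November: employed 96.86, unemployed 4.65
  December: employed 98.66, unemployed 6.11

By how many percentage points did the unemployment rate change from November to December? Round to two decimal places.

November: labor force = 96.86 + 4.65 = 101.51; u = 4.65/101.51 = 4.58%.
December: labor force = 98.66 + 6.11 = 104.77; u = 6.11/104.77 = 5.83%.
Change = 5.83% − 4.58% = +1.25 pp.

The unemployment rate changed by +1.25 percentage points.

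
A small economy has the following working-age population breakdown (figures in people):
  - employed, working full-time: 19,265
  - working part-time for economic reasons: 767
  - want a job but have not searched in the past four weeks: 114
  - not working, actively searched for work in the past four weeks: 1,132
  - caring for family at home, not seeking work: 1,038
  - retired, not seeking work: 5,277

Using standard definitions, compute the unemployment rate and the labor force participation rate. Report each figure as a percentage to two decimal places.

Unemployment rate ≈ 5.35%; labor force participation rate ≈ 76.70%.

Employed = 19,265 + 767 = 20,032 (anyone who worked, including part-time for economic reasons, counts as employed).
Unemployed = 1,132.
Labor force = 20,032 + 1,132 = 21,164.
Not in labor force = 114 + 1,038 + 5,277 = 6,429 (those not working and not actively searching are outside the labor force — including those who want a job but have given up searching).
Civilian working-age population = 21,164 + 6,429 = 27,593.
Unemployment rate = 1,132 / 21,164 = 5.35%.
Labor force participation rate = 21,164 / 27,593 = 76.70%.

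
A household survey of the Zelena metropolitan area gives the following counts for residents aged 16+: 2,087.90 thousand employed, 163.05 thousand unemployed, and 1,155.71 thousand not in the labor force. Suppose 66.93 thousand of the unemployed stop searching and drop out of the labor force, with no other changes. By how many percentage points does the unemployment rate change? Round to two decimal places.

Initially, labor force = 2,087.90 + 163.05 = 2,250.95 thousand, so u = 163.05/2,250.95 = 7.24%.
After the change, unemployed and labor force both fall by 66.93 → E = 2,087.90, U = 96.12, labor force = 2,184.02 thousand.
New unemployment rate = 96.12 / 2,184.02 = 4.40%.
Change = 4.40% − 7.24% = −2.84 percentage points.

The unemployment rate changes by −2.84 percentage points.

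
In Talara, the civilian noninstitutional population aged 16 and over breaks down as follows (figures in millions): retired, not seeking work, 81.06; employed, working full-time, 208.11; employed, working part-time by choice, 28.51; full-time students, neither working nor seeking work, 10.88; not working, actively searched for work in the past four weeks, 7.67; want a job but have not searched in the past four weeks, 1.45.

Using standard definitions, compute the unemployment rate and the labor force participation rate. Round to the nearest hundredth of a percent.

Unemployment rate ≈ 3.14%; labor force participation rate ≈ 72.34%.

Employed = 208.11 + 28.51 = 236.62 million.
Unemployed = 7.67 million.
Labor force = 236.62 + 7.67 = 244.29 million.
Not in labor force = 81.06 + 10.88 + 1.45 = 93.39 million (those not working and not actively searching are outside the labor force — including those who want a job but have given up searching).
Civilian working-age population = 244.29 + 93.39 = 337.68 million.
Unemployment rate = 7.67 / 244.29 = 3.14%.
Labor force participation rate = 244.29 / 337.68 = 72.34%.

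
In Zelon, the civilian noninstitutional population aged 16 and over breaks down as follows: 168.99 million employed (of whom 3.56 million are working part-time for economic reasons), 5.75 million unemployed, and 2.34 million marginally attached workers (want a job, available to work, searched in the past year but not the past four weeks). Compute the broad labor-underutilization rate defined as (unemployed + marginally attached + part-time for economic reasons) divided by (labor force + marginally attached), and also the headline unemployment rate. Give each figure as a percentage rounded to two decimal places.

Broad underutilization rate ≈ 6.58%; headline unemployment rate ≈ 3.29%.

Labor force = 168.99 + 5.75 = 174.74 million.
Numerator = 5.75 + 2.34 + 3.56 = 11.65 million.
Denominator = 174.74 + 2.34 = 177.08 million.
Broad rate = 11.65 / 177.08 = 6.58%.
Headline unemployment rate = 5.75 / 174.74 = 3.29%.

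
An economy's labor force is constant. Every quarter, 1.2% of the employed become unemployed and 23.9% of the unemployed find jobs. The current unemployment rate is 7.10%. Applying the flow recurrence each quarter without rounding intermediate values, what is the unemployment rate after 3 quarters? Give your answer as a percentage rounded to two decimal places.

Unemployment rate after three quarters ≈ 5.76%.

With a fixed labor force, u_{t+1} = u_t + s·(1−u_t) − f·u_t = u_t·(1−s−f) + s.
Here 1−s−f = 0.749 and s = 0.012.
u_1 = 0.071000 × 0.749 + 0.012 = 0.065179.
u_2 = 0.065179 × 0.749 + 0.012 = 0.060819.
u_3 = 0.060819 × 0.749 + 0.012 = 0.057553.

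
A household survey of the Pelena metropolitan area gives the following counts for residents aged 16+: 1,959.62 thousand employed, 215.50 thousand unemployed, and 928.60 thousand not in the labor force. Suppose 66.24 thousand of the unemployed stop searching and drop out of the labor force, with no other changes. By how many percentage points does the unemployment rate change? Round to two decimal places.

The unemployment rate changes by −2.83 percentage points.

Initially, labor force = 1,959.62 + 215.50 = 2,175.12 thousand, so u = 215.50/2,175.12 = 9.91%.
After the change, unemployed and labor force both fall by 66.24 → E = 1,959.62, U = 149.26, labor force = 2,108.88 thousand.
New unemployment rate = 149.26 / 2,108.88 = 7.08%.
Change = 7.08% − 9.91% = −2.83 percentage points.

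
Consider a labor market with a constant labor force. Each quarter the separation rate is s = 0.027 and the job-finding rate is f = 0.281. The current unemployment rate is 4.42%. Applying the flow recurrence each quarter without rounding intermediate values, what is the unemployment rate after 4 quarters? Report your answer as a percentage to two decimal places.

With a fixed labor force, u_{t+1} = u_t + s·(1−u_t) − f·u_t = u_t·(1−s−f) + s.
Here 1−s−f = 0.692 and s = 0.027.
u_1 = 0.044200 × 0.692 + 0.027 = 0.057586.
u_2 = 0.057586 × 0.692 + 0.027 = 0.066850.
u_3 = 0.066850 × 0.692 + 0.027 = 0.073260.
u_4 = 0.073260 × 0.692 + 0.027 = 0.077696.

Unemployment rate after four quarters ≈ 7.77%.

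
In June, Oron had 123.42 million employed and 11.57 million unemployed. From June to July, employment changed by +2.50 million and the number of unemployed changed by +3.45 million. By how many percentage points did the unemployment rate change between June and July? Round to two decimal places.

The unemployment rate changed by +2.09 percentage points.

June: labor force = 123.42 + 11.57 = 134.99; u = 11.57/134.99 = 8.57%.
July: labor force = 125.92 + 15.02 = 140.94; u = 15.02/140.94 = 10.66%.
Change = 10.66% − 8.57% = +2.09 pp.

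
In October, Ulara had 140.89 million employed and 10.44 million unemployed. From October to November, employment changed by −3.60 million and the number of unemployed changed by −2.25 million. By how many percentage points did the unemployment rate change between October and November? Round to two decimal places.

October: labor force = 140.89 + 10.44 = 151.33; u = 10.44/151.33 = 6.90%.
November: labor force = 137.29 + 8.19 = 145.48; u = 8.19/145.48 = 5.63%.
Change = 5.63% − 6.90% = −1.27 pp.

The unemployment rate changed by −1.27 percentage points.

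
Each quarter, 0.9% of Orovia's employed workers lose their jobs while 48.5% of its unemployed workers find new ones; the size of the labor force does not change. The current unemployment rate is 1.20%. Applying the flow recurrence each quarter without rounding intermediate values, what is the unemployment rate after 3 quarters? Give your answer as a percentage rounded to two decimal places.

With a fixed labor force, u_{t+1} = u_t + s·(1−u_t) − f·u_t = u_t·(1−s−f) + s.
Here 1−s−f = 0.506 and s = 0.009.
u_1 = 0.012000 × 0.506 + 0.009 = 0.015072.
u_2 = 0.015072 × 0.506 + 0.009 = 0.016626.
u_3 = 0.016626 × 0.506 + 0.009 = 0.017413.

Unemployment rate after three quarters ≈ 1.74%.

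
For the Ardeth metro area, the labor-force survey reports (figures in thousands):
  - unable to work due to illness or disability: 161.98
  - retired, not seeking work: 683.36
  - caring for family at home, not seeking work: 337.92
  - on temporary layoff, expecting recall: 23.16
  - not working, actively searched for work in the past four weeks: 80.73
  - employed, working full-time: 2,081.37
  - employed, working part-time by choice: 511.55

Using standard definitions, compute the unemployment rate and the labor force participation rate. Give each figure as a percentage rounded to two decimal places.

Employed = 2,081.37 + 511.55 = 2,592.92 thousand.
Unemployed = 23.16 + 80.73 = 103.89 thousand (jobless and actively searching, or on temporary layoff).
Labor force = 2,592.92 + 103.89 = 2,696.81 thousand.
Not in labor force = 161.98 + 683.36 + 337.92 = 1,183.26 thousand (those not working and not actively searching are outside the labor force).
Civilian working-age population = 2,696.81 + 1,183.26 = 3,880.07 thousand.
Unemployment rate = 103.89 / 2,696.81 = 3.85%.
Labor force participation rate = 2,696.81 / 3,880.07 = 69.50%.

Unemployment rate ≈ 3.85%; labor force participation rate ≈ 69.50%.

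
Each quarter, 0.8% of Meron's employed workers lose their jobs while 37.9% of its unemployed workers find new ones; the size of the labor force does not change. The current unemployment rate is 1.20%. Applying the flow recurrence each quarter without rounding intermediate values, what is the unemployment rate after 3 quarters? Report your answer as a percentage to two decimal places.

Unemployment rate after three quarters ≈ 1.87%.

With a fixed labor force, u_{t+1} = u_t + s·(1−u_t) − f·u_t = u_t·(1−s−f) + s.
Here 1−s−f = 0.613 and s = 0.008.
u_1 = 0.012000 × 0.613 + 0.008 = 0.015356.
u_2 = 0.015356 × 0.613 + 0.008 = 0.017413.
u_3 = 0.017413 × 0.613 + 0.008 = 0.018674.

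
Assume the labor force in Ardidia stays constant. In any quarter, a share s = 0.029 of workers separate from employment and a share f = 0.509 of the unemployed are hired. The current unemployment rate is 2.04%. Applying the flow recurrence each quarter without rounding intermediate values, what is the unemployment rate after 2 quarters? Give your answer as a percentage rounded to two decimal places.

Unemployment rate after two quarters ≈ 4.68%.

With a fixed labor force, u_{t+1} = u_t + s·(1−u_t) − f·u_t = u_t·(1−s−f) + s.
Here 1−s−f = 0.462 and s = 0.029.
u_1 = 0.020400 × 0.462 + 0.029 = 0.038425.
u_2 = 0.038425 × 0.462 + 0.029 = 0.046752.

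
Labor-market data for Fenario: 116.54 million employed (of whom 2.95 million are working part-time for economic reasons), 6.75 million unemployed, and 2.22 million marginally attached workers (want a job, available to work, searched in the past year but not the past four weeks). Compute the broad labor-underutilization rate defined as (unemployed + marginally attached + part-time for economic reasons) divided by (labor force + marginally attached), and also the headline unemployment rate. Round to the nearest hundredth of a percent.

Labor force = 116.54 + 6.75 = 123.29 million.
Numerator = 6.75 + 2.22 + 2.95 = 11.92 million.
Denominator = 123.29 + 2.22 = 125.51 million.
Broad rate = 11.92 / 125.51 = 9.50%.
Headline unemployment rate = 6.75 / 123.29 = 5.47%.

Broad underutilization rate ≈ 9.50%; headline unemployment rate ≈ 5.47%.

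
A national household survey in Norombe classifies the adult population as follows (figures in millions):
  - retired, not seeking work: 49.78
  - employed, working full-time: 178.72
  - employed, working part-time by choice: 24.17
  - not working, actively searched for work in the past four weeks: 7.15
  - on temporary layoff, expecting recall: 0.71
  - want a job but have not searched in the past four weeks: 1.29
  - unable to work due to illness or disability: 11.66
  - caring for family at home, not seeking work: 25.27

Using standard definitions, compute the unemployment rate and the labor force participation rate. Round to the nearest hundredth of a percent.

Employed = 178.72 + 24.17 = 202.89 million.
Unemployed = 7.15 + 0.71 = 7.86 million (jobless and actively searching, or on temporary layoff).
Labor force = 202.89 + 7.86 = 210.75 million.
Not in labor force = 49.78 + 1.29 + 11.66 + 25.27 = 88.00 million (those not working and not actively searching are outside the labor force — including those who want a job but have given up searching).
Civilian working-age population = 210.75 + 88.00 = 298.75 million.
Unemployment rate = 7.86 / 210.75 = 3.73%.
Labor force participation rate = 210.75 / 298.75 = 70.54%.

Unemployment rate ≈ 3.73%; labor force participation rate ≈ 70.54%.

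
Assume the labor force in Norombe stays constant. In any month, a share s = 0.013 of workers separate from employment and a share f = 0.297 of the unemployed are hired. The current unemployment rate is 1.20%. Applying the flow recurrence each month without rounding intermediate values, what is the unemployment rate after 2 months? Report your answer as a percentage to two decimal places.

With a fixed labor force, u_{t+1} = u_t + s·(1−u_t) − f·u_t = u_t·(1−s−f) + s.
Here 1−s−f = 0.690 and s = 0.013.
u_1 = 0.012000 × 0.690 + 0.013 = 0.021280.
u_2 = 0.021280 × 0.690 + 0.013 = 0.027683.

Unemployment rate after two months ≈ 2.77%.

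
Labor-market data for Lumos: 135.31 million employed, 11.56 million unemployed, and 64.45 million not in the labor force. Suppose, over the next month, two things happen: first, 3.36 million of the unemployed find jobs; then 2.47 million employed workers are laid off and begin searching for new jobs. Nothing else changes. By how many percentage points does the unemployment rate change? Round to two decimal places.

The unemployment rate changes by −0.61 percentage points.

Initially, labor force = 135.31 + 11.56 = 146.87 million, so u = 11.56/146.87 = 7.87%.
After the first change, unemployed falls and employed rises by 3.36; labor force unchanged → E = 138.67, U = 8.20, labor force = 146.87 million.
After the second change, employed falls and unemployed rises by 2.47; labor force unchanged → E = 136.20, U = 10.67, labor force = 146.87 million.
New unemployment rate = 10.67 / 146.87 = 7.26%.
Change = 7.26% − 7.87% = −0.61 percentage points.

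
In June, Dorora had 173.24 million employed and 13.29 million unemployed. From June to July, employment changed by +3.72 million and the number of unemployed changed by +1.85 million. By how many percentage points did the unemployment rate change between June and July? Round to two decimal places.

The unemployment rate changed by +0.76 percentage points.

June: labor force = 173.24 + 13.29 = 186.53; u = 13.29/186.53 = 7.12%.
July: labor force = 176.96 + 15.14 = 192.10; u = 15.14/192.10 = 7.88%.
Change = 7.88% − 7.12% = +0.76 pp.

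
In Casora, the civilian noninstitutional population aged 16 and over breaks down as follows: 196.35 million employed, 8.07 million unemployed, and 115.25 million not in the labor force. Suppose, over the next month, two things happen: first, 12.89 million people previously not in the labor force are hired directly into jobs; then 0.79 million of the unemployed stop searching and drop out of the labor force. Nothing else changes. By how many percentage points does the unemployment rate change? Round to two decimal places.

Initially, labor force = 196.35 + 8.07 = 204.42 million, so u = 8.07/204.42 = 3.95%.
After the first change, employed and labor force both rise by 12.89; unemployed unchanged → E = 209.24, U = 8.07, labor force = 217.31 million.
After the second change, unemployed and labor force both fall by 0.79 → E = 209.24, U = 7.28, labor force = 216.52 million.
New unemployment rate = 7.28 / 216.52 = 3.36%.
Change = 3.36% − 3.95% = −0.59 percentage points.

The unemployment rate changes by −0.59 percentage points.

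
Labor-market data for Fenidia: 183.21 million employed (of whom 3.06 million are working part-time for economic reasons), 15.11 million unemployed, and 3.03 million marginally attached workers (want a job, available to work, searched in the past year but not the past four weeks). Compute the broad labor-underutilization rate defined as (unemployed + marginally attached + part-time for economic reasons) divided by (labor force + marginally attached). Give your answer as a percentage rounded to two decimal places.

Labor force = 183.21 + 15.11 = 198.32 million.
Numerator = 15.11 + 3.03 + 3.06 = 21.20 million.
Denominator = 198.32 + 3.03 = 201.35 million.
Broad rate = 21.20 / 201.35 = 10.53%.

Broad underutilization rate ≈ 10.53%.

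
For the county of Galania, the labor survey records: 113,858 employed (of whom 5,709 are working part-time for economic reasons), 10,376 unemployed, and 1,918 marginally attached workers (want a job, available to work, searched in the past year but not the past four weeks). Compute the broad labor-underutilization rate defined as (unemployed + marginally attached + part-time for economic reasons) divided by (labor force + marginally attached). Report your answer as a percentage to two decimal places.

Broad underutilization rate ≈ 14.27%.

Labor force = 113,858 + 10,376 = 124,234.
Numerator = 10,376 + 1,918 + 5,709 = 18,003.
Denominator = 124,234 + 1,918 = 126,152.
Broad rate = 18,003 / 126,152 = 14.27%.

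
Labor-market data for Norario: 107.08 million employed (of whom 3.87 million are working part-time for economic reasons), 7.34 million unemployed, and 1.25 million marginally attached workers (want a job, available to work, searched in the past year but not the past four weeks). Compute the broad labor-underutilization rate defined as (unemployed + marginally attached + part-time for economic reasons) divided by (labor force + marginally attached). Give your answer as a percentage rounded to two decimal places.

Broad underutilization rate ≈ 10.77%.

Labor force = 107.08 + 7.34 = 114.42 million.
Numerator = 7.34 + 1.25 + 3.87 = 12.46 million.
Denominator = 114.42 + 1.25 = 115.67 million.
Broad rate = 12.46 / 115.67 = 10.77%.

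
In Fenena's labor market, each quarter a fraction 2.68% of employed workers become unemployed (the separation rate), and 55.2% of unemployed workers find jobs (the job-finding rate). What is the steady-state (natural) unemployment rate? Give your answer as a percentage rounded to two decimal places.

At steady state the flows balance: s·E = f·U, so U/(E+U) = s/(s+f).
u* = 2.68 / (2.68 + 55.2) = 2.68 / 57.88 = 4.63%.

Steady-state unemployment rate ≈ 4.63%.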